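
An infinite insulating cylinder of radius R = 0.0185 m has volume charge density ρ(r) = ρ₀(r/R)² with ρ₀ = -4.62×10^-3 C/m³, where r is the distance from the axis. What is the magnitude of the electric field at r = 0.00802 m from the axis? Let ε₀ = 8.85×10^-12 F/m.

1.97e5 N/C

By cylindrical symmetry E is radial; use a coaxial Gaussian cylinder of radius 0.00802 m and length L (r < R).
λ_enc = ∫₀^r ρ(r')·2πr' dr' = (2πρ₀/R²)·r^4/4 = -8.772×10^-8 C/m.
Since E is radial and uniform over the curved surface, Φ = E·2πrL = Q_enc/ε₀ = λ_enc L/ε₀.
E = |λ_enc|/(2πε₀r) = (8.772×10^-8)/(2π·8.85×10^-12·0.00802) = 1.97×10^5 N/C.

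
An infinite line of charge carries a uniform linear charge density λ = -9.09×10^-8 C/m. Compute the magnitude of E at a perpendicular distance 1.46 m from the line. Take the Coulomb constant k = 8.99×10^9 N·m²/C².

Coaxial Gaussian cylinder, radius r = 1.46 m, length L.
Q_enc = λL, so λ_enc = -9.09×10^-8 C/m.
Gauss's law: E·2πrL = λ_enc L/ε₀.
E = 2k|λ_enc|/r = 2(8.99×10^9)(9.09e-8)/(1.46) = 1.12×10^3 N/C.

E = 1.12×10^3 V/m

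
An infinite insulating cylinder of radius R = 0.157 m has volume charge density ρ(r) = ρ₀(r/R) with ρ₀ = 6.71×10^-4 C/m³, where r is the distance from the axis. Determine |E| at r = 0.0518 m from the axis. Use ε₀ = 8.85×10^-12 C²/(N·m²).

Coaxial Gaussian cylinder, radius r = 0.0518 m, length L (r < R).
Integrating ρ over the cross-section to radius r: λ_enc = (2πρ₀/R) ∫₀^r r'^2 dr' = 2πρ₀ r^3/(3·R) = 1.244×10^-6 C/m.
Applying ∮E·dA = Q_enc/ε₀ with the end caps contributing no flux:
E = |λ_enc|/(2πε₀r) = (1.244×10^-6)/(2π·8.85×10^-12·0.0518) = 4.32e5 N/C.

E = 4.32×10^5 V/m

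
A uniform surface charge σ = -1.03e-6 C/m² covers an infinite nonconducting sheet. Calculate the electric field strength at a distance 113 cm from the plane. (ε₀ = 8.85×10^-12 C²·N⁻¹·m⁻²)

Choose a cylindrical pillbox piercing the sheet, end faces (area A) parallel to it.
Only the two end caps contribute flux: Φ = 2EA. With Q_enc = σA, Gauss's law gives E = |σ|/(2ε₀).
E = |σ|/(2ε₀) = (1.03×10^-6)/(2·8.85×10^-12) = 5.82×10^4 N/C.

5.82×10^4 N/C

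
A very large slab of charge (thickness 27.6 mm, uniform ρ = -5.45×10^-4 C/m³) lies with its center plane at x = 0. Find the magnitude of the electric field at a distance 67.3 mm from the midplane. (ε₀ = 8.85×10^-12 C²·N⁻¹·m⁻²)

8.50e5 V/m

The point |x| = 67.3 mm lies outside the slab (half-thickness 0.0138 m). A symmetric pillbox spanning the full slab encloses Q_enc = ρ·d·A.
Flux = 2EA ⇒ E = |ρ|d/(2ε₀), independent of distance outside.
E = (5.45e-4)(0.0276)/(2·8.85×10^-12) = 8.50×10^5 N/C.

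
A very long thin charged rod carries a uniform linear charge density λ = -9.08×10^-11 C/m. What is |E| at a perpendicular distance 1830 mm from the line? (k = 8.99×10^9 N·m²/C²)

|E| = 0.892 N/C

Choose a coaxial cylinder of radius r = 1830 mm (arbitrary length L) as the Gaussian surface.
Q_enc = λL, so λ_enc = -9.08×10^-11 C/m.
By Gauss's law (flux through the curved wall only), E·2πrL = λ_enc L/ε₀.
E = 2k|λ_enc|/r = 2(8.99×10^9)(9.08e-11)/(1.83) = 0.892 N/C.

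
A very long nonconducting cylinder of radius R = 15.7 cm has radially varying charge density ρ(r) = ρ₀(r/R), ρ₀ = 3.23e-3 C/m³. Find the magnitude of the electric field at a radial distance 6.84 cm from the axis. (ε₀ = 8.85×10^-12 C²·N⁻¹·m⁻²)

Coaxial Gaussian cylinder, radius r = 6.84 cm, length L (r < R).
Integrating ρ over the cross-section to radius r: λ_enc = (2πρ₀/R) ∫₀^r r'^2 dr' = 2πρ₀ r^3/(3·R) = 1.379×10^-5 C/m.
Gauss's law: E·2πrL = λ_enc L/ε₀.
E = |λ_enc|/(2πε₀r) = (1.379e-5)/(2π·8.85×10^-12·0.0684) = 3.63×10^6 N/C.

E ≈ 3.63×10^6 N/C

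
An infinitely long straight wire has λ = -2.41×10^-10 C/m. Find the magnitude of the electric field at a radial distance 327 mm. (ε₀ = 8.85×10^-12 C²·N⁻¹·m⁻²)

Coaxial Gaussian cylinder, radius r = 327 mm, length L.
Q_enc = λL, so λ_enc = -2.41×10^-10 C/m.
Since E is radial and uniform over the curved surface, Φ = E·2πrL = Q_enc/ε₀ = λ_enc L/ε₀.
E = |λ_enc|/(2πε₀r) = (2.41e-10)/(2π·8.85×10^-12·0.327) = 13.3 N/C.

E ≈ 13.3 V/m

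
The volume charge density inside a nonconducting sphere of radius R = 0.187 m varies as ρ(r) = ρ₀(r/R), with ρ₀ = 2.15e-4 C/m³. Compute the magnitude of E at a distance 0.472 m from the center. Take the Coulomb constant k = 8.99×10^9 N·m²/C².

Take a concentric spherical Gaussian surface of radius r = 0.472 m (r > R, all charge enclosed).
Q_enc = 4π ∫₀^R ρ₀(r'/R)^1 r'² dr' = 4πρ₀R³/4 = 4.417×10^-6 C.
Gauss's law: E·4πr² = Q_enc/ε₀.
E = k|Q_enc|/r² = (8.99×10^9)(4.417e-6)/(0.472)² = 1.78×10^5 N/C.

E = 1.78e5 V/m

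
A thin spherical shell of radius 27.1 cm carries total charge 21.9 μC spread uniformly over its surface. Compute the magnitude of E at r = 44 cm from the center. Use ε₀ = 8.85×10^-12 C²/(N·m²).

E = 1.02×10^6 V/m

Use a concentric Gaussian sphere at r = 44 cm (r > 27.1 cm).
The entire shell is enclosed: Q_enc = 2.19×10^-5 C.
Applying ∮E·dA = Q_enc/ε₀ with Φ = E(4πr²):
E = |Q_enc|/(4πε₀r²) = (2.19e-5)/(4π·8.85×10^-12·(0.44)²) = 1.02×10^6 N/C.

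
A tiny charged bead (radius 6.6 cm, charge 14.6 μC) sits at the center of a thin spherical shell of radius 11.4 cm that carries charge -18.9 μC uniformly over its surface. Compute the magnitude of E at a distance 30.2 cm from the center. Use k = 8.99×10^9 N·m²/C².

E = 4.24e5 N/C

By spherical symmetry E is radial; choose a Gaussian sphere of radius r = 30.2 cm (r > 11.4 cm, enclosing both).
Q_enc = (14.6 μC) + (-18.9 μC) = -4.30×10^-6 C.
Since E is radial and uniform over the Gaussian sphere, Φ = E·4πr² = Q_enc/ε₀.
E = k|Q_enc|/r² = (8.99×10^9)(4.30×10^-6)/(0.302)² = 4.24×10^5 N/C.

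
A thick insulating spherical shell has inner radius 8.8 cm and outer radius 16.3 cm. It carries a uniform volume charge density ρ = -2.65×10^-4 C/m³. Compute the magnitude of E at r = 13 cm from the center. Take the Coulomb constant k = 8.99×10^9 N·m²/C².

Take a concentric spherical Gaussian surface of radius r = 13 cm (within the shell material, 8.8 cm < r < 16.3 cm).
Enclosed charge is the volume from a to r: Q_enc = (4π/3)ρ(r³ − a³) = -1.682e-6 C.
By Gauss's law, ∮E·dA = E·4πr² = Q_enc/ε₀.
E = k|Q_enc|/r² = (8.99×10^9)(1.682×10^-6)/(0.13)² = 8.95e5 N/C.

|E| = 8.95×10^5 N/C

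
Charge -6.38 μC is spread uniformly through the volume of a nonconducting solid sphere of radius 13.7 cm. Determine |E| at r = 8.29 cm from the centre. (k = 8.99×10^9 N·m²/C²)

|E| ≈ 1.85×10^6 V/m

Use a concentric Gaussian sphere at r = 8.29 cm (r < R).
Only the charge within r is enclosed: Q_enc = Q·(r/R)³ = (-6.38 μC)·(8.29 cm/13.7 cm)³ = -1.414×10^-6 C.
By Gauss's law, ∮E·dA = E·4πr² = Q_enc/ε₀.
E = k|Q_enc|/r² = (8.99×10^9)(1.414×10^-6)/(0.0829)² = 1.85×10^6 N/C.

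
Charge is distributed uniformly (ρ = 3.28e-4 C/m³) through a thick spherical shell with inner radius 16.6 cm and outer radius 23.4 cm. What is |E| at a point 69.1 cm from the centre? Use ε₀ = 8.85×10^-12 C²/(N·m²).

Symmetry ⇒ E = E(r) r̂. Gaussian sphere of radius r = 69.1 cm (r > 23.4 cm, enclosing the whole shell).
Q_enc = ρ·(4π/3)(b³ − a³) = (3.28×10^-4)·(4π/3)·((0.234)³ − (0.166)³) = 1.132×10^-5 C.
Since E is radial and uniform over the Gaussian sphere, Φ = E·4πr² = Q_enc/ε₀.
E = |Q_enc|/(4πε₀r²) = (1.132×10^-5)/(4π·8.85×10^-12·(0.691)²) = 2.13e5 N/C.

|E| = 2.13×10^5 N/C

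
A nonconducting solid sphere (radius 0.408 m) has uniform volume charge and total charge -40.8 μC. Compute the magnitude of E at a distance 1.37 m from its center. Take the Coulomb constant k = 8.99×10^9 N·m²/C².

|E| = 1.95×10^5 N/C

By spherical symmetry E is radial; choose a Gaussian sphere of radius r = 1.37 m (r > R, so the entire charge is enclosed).
Q_enc = -40.8 μC = -4.08e-5 C.
Gauss's law: E·4πr² = Q_enc/ε₀.
E = k|Q_enc|/r² = (8.99×10^9)(4.08e-5)/(1.37)² = 1.95e5 N/C.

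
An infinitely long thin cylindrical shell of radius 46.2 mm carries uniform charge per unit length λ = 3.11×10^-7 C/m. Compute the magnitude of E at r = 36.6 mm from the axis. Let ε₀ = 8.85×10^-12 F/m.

|E| = 0 V/m

Coaxial Gaussian cylinder, radius r = 36.6 mm, length L (r < 46.2 mm, inside the shell).
All the surface charge lies outside this cylinder: Q_enc = 0, hence E = 0.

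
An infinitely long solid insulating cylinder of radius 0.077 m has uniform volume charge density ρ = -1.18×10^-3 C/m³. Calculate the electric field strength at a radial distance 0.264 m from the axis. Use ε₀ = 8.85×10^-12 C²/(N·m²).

Choose a coaxial cylinder of radius r = 0.264 m (arbitrary length L) as the Gaussian surface (r > 0.077 m, full cross-section enclosed).
λ_enc = ρ·πR² = (-1.18e-3)π(0.077)² = -2.198×10^-5 C/m.
Applying ∮E·dA = Q_enc/ε₀ with the end caps contributing no flux:
E = |λ_enc|/(2πε₀r) = (2.198e-5)/(2π·8.85×10^-12·0.264) = 1.50e6 N/C.

|E| ≈ 1.50×10^6 N/C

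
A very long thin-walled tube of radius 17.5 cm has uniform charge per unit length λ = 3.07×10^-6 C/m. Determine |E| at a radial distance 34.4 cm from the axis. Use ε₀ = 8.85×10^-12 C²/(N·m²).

Coaxial Gaussian cylinder, radius r = 34.4 cm, length L (r > 17.5 cm).
The full line charge is enclosed: λ_enc = 3.07e-6 C/m.
Since E is radial and uniform over the curved surface, Φ = E·2πrL = Q_enc/ε₀ = λ_enc L/ε₀.
E = |λ_enc|/(2πε₀r) = (3.07×10^-6)/(2π·8.85×10^-12·0.344) = 1.60e5 N/C.

|E| ≈ 1.60×10^5 V/m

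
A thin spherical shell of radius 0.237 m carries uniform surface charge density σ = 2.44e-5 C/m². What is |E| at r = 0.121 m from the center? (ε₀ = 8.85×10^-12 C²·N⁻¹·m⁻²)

E = 0

Take a concentric spherical Gaussian surface of radius r = 0.121 m (inside the shell, r < 0.237 m).
No charge lies within this surface, so Q_enc = 0 and Gauss's law gives E·4πr² = 0 ⇒ E = 0.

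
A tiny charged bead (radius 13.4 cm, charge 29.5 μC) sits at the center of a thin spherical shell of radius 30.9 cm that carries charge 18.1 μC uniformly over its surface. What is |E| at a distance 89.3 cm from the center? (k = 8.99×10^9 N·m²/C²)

|E| = 5.37e5 V/m

Symmetry ⇒ E = E(r) r̂. Gaussian sphere of radius r = 89.3 cm (r > 30.9 cm, enclosing both).
Q_enc = (29.5 μC) + (18.1 μC) = 4.76×10^-5 C.
By Gauss's law, ∮E·dA = E·4πr² = Q_enc/ε₀.
E = k|Q_enc|/r² = (8.99×10^9)(4.76×10^-5)/(0.893)² = 5.37×10^5 N/C.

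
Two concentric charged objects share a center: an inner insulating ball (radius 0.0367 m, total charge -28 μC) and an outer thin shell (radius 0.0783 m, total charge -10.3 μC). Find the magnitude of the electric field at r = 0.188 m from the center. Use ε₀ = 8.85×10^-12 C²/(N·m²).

E = 9.74×10^6 V/m

By spherical symmetry E is radial; choose a Gaussian sphere of radius r = 0.188 m (r > 0.0783 m, enclosing both).
Q_enc = (-28 μC) + (-10.3 μC) = -3.83×10^-5 C.
By Gauss's law, ∮E·dA = E·4πr² = Q_enc/ε₀.
E = |Q_enc|/(4πε₀r²) = (3.83e-5)/(4π·8.85×10^-12·(0.188)²) = 9.74×10^6 N/C.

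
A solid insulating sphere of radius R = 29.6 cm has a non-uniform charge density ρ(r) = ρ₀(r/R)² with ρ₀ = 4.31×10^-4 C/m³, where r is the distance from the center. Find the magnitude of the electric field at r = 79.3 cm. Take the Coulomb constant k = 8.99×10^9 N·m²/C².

E = 4.02×10^5 V/m

By spherical symmetry E is radial; choose a Gaussian sphere of radius r = 79.3 cm (r > R, all charge enclosed).
Q_enc = 4π ∫₀^R ρ₀(r'/R)^2 r'² dr' = 4πρ₀R³/5 = 2.809×10^-5 C.
By Gauss's law, ∮E·dA = E·4πr² = Q_enc/ε₀.
E = k|Q_enc|/r² = (8.99×10^9)(2.809e-5)/(0.793)² = 4.02×10^5 N/C.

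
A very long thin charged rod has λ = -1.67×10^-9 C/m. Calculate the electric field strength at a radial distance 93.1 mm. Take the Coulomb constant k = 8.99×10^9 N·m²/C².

E = 323 N/C

Coaxial Gaussian cylinder, radius r = 93.1 mm, length L.
Q_enc = λL, so λ_enc = -1.67×10^-9 C/m.
By Gauss's law (flux through the curved wall only), E·2πrL = λ_enc L/ε₀.
E = 2k|λ_enc|/r = 2(8.99×10^9)(1.67×10^-9)/(0.0931) = 323 N/C.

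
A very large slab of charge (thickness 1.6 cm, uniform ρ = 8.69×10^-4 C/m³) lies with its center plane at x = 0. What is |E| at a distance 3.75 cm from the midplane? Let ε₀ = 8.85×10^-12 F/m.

|E| = 7.86×10^5 V/m

The point |x| = 3.75 cm lies outside the slab (half-thickness 0.008 m). A symmetric pillbox spanning the full slab encloses Q_enc = ρ·d·A.
Flux = 2EA ⇒ E = |ρ|d/(2ε₀), independent of distance outside.
E = (8.69×10^-4)(0.016)/(2·8.85×10^-12) = 7.86×10^5 N/C.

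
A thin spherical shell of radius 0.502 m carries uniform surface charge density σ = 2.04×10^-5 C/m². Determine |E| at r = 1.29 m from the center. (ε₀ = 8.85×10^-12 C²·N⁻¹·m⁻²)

Symmetry ⇒ E = E(r) r̂. Gaussian sphere of radius r = 1.29 m (r > 0.502 m).
The entire shell is enclosed: Q_enc = σ·4πR² = (2.04e-5)·4π·(0.502)² = 6.46×10^-5 C.
Gauss's law: E·4πr² = Q_enc/ε₀.
E = |Q_enc|/(4πε₀r²) = (6.46×10^-5)/(4π·8.85×10^-12·(1.29)²) = 3.49×10^5 N/C.

|E| ≈ 3.49×10^5 N/C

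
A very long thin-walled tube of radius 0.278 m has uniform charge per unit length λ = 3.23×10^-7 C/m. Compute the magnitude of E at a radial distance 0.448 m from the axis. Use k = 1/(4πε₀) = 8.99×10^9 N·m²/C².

1.30e4 V/m

Take a coaxial cylindrical Gaussian surface of radius r = 0.448 m and length L (r > 0.278 m).
The full line charge is enclosed: λ_enc = 3.23×10^-7 C/m.
Since E is radial and uniform over the curved surface, Φ = E·2πrL = Q_enc/ε₀ = λ_enc L/ε₀.
E = 2k|λ_enc|/r = 2(8.99×10^9)(3.23×10^-7)/(0.448) = 1.30×10^4 N/C.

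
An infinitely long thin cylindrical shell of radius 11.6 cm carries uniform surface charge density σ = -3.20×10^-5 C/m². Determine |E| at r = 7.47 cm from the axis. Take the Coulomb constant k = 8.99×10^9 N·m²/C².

|E| = 0 N/C

Choose a coaxial cylinder of radius r = 7.47 cm (arbitrary length L) as the Gaussian surface (r < 11.6 cm, inside the shell).
All the surface charge lies outside this cylinder: Q_enc = 0, hence E = 0.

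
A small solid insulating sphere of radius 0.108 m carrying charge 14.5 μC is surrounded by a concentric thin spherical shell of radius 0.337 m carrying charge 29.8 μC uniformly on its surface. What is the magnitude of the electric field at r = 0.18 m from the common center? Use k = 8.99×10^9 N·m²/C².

|E| = 4.02×10^6 N/C

Take a concentric spherical Gaussian surface of radius r = 0.18 m (between the bodies, 0.108 m < r < 0.337 m).
The shell at 0.337 m lies outside the Gaussian surface, so Q_enc = 14.5 μC = 1.45×10^-5 C.
Gauss's law: E·4πr² = Q_enc/ε₀.
E = k|Q_enc|/r² = (8.99×10^9)(1.45×10^-5)/(0.18)² = 4.02×10^6 N/C.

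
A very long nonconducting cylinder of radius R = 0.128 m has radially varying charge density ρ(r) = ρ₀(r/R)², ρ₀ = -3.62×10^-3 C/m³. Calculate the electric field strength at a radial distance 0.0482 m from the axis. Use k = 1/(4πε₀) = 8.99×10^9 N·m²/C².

Choose a coaxial cylinder of radius r = 0.0482 m (arbitrary length L) as the Gaussian surface (r < R).
Integrating ρ over the cross-section to radius r: λ_enc = (2πρ₀/R²) ∫₀^r r'^3 dr' = 2πρ₀ r^4/(4·R²) = -1.873e-6 C/m.
Gauss's law: E·2πrL = λ_enc L/ε₀.
E = 2k|λ_enc|/r = 2(8.99×10^9)(1.873×10^-6)/(0.0482) = 6.99e5 N/C.

E = 6.99×10^5 N/C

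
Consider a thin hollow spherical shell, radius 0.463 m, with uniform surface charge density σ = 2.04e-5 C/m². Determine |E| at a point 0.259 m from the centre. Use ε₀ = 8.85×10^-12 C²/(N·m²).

E = 0

Symmetry ⇒ E = E(r) r̂. Gaussian sphere of radius r = 0.259 m (inside the shell, r < 0.463 m).
No charge lies within this surface, so Q_enc = 0 and Gauss's law gives E·4πr² = 0 ⇒ E = 0.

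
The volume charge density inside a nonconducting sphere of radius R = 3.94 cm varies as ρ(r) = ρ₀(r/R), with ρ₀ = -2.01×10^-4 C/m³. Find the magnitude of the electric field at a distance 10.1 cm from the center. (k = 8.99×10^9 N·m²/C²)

|E| ≈ 3.40e4 V/m

Use a concentric Gaussian sphere at r = 10.1 cm (r > R, all charge enclosed).
Q_enc = 4π ∫₀^R ρ₀(r'/R)^1 r'² dr' = 4πρ₀R³/4 = -3.862×10^-8 C.
Applying ∮E·dA = Q_enc/ε₀ with Φ = E(4πr²):
E = k|Q_enc|/r² = (8.99×10^9)(3.862×10^-8)/(0.101)² = 3.40×10^4 N/C.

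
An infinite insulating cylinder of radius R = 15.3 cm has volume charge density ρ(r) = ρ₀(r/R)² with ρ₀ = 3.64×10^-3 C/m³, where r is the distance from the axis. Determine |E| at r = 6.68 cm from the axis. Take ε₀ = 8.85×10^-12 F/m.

1.31e6 N/C

Coaxial Gaussian cylinder, radius r = 6.68 cm, length L (r < R).
Integrating ρ over the cross-section to radius r: λ_enc = (2πρ₀/R²) ∫₀^r r'^3 dr' = 2πρ₀ r^4/(4·R²) = 4.863×10^-6 C/m.
By Gauss's law (flux through the curved wall only), E·2πrL = λ_enc L/ε₀.
E = |λ_enc|/(2πε₀r) = (4.863e-6)/(2π·8.85×10^-12·0.0668) = 1.31e6 N/C.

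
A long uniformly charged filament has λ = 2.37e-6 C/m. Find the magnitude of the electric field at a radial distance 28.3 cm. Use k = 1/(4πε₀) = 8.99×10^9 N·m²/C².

E = 1.51e5 N/C

Take a coaxial cylindrical Gaussian surface of radius r = 28.3 cm and length L.
Q_enc = λL, so λ_enc = 2.37×10^-6 C/m.
Applying ∮E·dA = Q_enc/ε₀ with the end caps contributing no flux:
E = 2k|λ_enc|/r = 2(8.99×10^9)(2.37×10^-6)/(0.283) = 1.51e5 N/C.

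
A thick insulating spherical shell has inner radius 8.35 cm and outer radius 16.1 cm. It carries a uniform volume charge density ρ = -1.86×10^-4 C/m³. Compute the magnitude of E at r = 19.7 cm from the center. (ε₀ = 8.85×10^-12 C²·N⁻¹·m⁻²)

E = 6.48e5 N/C

By spherical symmetry E is radial; choose a Gaussian sphere of radius r = 19.7 cm (r > 16.1 cm, enclosing the whole shell).
Q_enc = ρ·(4π/3)(b³ − a³) = (-1.86×10^-4)·(4π/3)·((0.161)³ − (0.0835)³) = -2.798×10^-6 C.
Gauss's law: E·4πr² = Q_enc/ε₀.
E = |Q_enc|/(4πε₀r²) = (2.798×10^-6)/(4π·8.85×10^-12·(0.197)²) = 6.48×10^5 N/C.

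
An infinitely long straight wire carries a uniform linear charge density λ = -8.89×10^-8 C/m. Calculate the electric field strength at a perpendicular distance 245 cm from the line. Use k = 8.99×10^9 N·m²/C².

Choose a coaxial cylinder of radius r = 245 cm (arbitrary length L) as the Gaussian surface.
Q_enc = λL, so λ_enc = -8.89×10^-8 C/m.
Since E is radial and uniform over the curved surface, Φ = E·2πrL = Q_enc/ε₀ = λ_enc L/ε₀.
E = 2k|λ_enc|/r = 2(8.99×10^9)(8.89×10^-8)/(2.45) = 652 N/C.

652 V/m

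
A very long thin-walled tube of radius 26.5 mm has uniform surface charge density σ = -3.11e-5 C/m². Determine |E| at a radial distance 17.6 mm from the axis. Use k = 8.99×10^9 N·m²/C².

Take a coaxial cylindrical Gaussian surface of radius r = 17.6 mm and length L (r < 26.5 mm, inside the shell).
All the surface charge lies outside this cylinder: Q_enc = 0, hence E = 0.

E = 0 (no enclosed charge)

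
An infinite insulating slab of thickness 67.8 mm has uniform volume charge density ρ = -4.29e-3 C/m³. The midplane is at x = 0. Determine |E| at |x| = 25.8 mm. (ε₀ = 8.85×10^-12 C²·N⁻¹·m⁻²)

1.25×10^7 N/C

By symmetry E is perpendicular to the slab. A Gaussian pillbox from −25.8 mm to +25.8 mm (face area A) lies entirely within the slab.
Q_enc = ρ·(2x)·A and flux = 2EA, so 2EA = 2ρxA/ε₀ ⇒ E = |ρ|x/ε₀.
E = (4.29e-3)(0.0258)/(8.85×10^-12) = 1.25×10^7 N/C.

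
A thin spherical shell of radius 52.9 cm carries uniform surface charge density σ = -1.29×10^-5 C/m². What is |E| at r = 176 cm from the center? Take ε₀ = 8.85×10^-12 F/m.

Symmetry ⇒ E = E(r) r̂. Gaussian sphere of radius r = 176 cm (r > 52.9 cm).
The entire shell is enclosed: Q_enc = σ·4πR² = (-1.29e-5)·4π·(0.529)² = -4.536×10^-5 C.
Since E is radial and uniform over the Gaussian sphere, Φ = E·4πr² = Q_enc/ε₀.
E = |Q_enc|/(4πε₀r²) = (4.536×10^-5)/(4π·8.85×10^-12·(1.76)²) = 1.32×10^5 N/C.

|E| = 1.32e5 N/C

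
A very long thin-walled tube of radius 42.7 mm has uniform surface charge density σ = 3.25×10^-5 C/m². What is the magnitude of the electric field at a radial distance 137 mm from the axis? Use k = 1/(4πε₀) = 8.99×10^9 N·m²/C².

Take a coaxial cylindrical Gaussian surface of radius r = 137 mm and length L (r > 42.7 mm).
The whole shell is enclosed: λ_enc = σ·2πR = (3.25×10^-5)·2π·(0.0427) = 8.719×10^-6 C/m.
By Gauss's law (flux through the curved wall only), E·2πrL = λ_enc L/ε₀.
E = 2k|λ_enc|/r = 2(8.99×10^9)(8.719×10^-6)/(0.137) = 1.14×10^6 N/C.

|E| = 1.14×10^6 N/C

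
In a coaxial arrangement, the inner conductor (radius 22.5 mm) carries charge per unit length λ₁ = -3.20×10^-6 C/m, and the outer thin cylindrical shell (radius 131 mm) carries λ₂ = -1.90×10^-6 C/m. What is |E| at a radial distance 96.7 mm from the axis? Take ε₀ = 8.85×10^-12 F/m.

Coaxial Gaussian cylinder, radius r = 96.7 mm, length L (between the conductors, 22.5 mm < r < 131 mm).
The shell at 131 mm lies outside the Gaussian surface, so λ_enc = λ₁ = -3.20e-6 C/m.
Applying ∮E·dA = Q_enc/ε₀ with the end caps contributing no flux:
E = |λ_enc|/(2πε₀r) = (3.20×10^-6)/(2π·8.85×10^-12·0.0967) = 5.95×10^5 N/C.

E ≈ 5.95e5 V/m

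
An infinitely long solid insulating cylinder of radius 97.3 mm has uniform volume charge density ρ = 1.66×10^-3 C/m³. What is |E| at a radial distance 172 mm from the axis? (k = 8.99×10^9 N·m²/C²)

Coaxial Gaussian cylinder, radius r = 172 mm, length L (r > 97.3 mm, full cross-section enclosed).
λ_enc = ρ·πR² = (1.66e-3)π(0.0973)² = 4.937×10^-5 C/m.
By Gauss's law (flux through the curved wall only), E·2πrL = λ_enc L/ε₀.
E = 2k|λ_enc|/r = 2(8.99×10^9)(4.937×10^-5)/(0.172) = 5.16×10^6 N/C.

5.16×10^6 N/C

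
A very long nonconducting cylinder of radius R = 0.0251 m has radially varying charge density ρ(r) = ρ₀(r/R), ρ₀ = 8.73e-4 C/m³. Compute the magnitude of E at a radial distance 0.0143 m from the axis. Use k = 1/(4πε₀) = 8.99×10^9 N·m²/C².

2.68×10^5 N/C

Coaxial Gaussian cylinder, radius r = 0.0143 m, length L (r < R).
λ_enc = ∫₀^r ρ(r')·2πr' dr' = (2πρ₀/R)·r^3/3 = 2.13×10^-7 C/m.
Gauss's law: E·2πrL = λ_enc L/ε₀.
E = 2k|λ_enc|/r = 2(8.99×10^9)(2.13e-7)/(0.0143) = 2.68×10^5 N/C.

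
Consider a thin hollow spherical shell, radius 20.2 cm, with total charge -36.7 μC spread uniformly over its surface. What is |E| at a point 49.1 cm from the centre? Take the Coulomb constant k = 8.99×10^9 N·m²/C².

Take a concentric spherical Gaussian surface of radius r = 49.1 cm (r > 20.2 cm).
The entire shell is enclosed: Q_enc = -3.67×10^-5 C.
Since E is radial and uniform over the Gaussian sphere, Φ = E·4πr² = Q_enc/ε₀.
E = k|Q_enc|/r² = (8.99×10^9)(3.67e-5)/(0.491)² = 1.37×10^6 N/C.

|E| = 1.37e6 N/C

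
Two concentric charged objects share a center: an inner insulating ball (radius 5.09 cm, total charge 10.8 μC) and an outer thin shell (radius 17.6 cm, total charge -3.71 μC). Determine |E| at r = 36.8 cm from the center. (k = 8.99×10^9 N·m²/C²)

Symmetry ⇒ E = E(r) r̂. Gaussian sphere of radius r = 36.8 cm (r > 17.6 cm, enclosing both).
Q_enc = (10.8 μC) + (-3.71 μC) = 7.09×10^-6 C.
Applying ∮E·dA = Q_enc/ε₀ with Φ = E(4πr²):
E = k|Q_enc|/r² = (8.99×10^9)(7.09×10^-6)/(0.368)² = 4.71×10^5 N/C.

E = 4.71×10^5 N/C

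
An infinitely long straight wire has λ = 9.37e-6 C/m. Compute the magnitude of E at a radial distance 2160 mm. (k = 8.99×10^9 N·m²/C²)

Take a coaxial cylindrical Gaussian surface of radius r = 2160 mm and length L.
Q_enc = λL, so λ_enc = 9.37e-6 C/m.
By Gauss's law (flux through the curved wall only), E·2πrL = λ_enc L/ε₀.
E = 2k|λ_enc|/r = 2(8.99×10^9)(9.37×10^-6)/(2.16) = 7.80e4 N/C.

|E| = 7.80×10^4 N/C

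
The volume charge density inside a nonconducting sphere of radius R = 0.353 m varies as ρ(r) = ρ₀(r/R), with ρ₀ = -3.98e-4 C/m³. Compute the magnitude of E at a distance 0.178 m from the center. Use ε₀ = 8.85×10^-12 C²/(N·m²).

By spherical symmetry E is radial; choose a Gaussian sphere of radius r = 0.178 m (r < R).
Q_enc = ∫₀^r ρ(r')·4πr'² dr' = (4πρ₀/R) ∫₀^r r'^3 dr' = 4πρ₀ r^4/(4·R) = -3.556×10^-6 C.
Gauss's law: E·4πr² = Q_enc/ε₀.
E = |Q_enc|/(4πε₀r²) = (3.556×10^-6)/(4π·8.85×10^-12·(0.178)²) = 1.01e6 N/C.

|E| = 1.01e6 N/C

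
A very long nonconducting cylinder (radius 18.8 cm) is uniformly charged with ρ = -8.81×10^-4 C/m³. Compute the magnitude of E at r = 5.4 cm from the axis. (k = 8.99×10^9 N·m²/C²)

Take a coaxial cylindrical Gaussian surface of radius r = 5.4 cm and length L (r < R).
Charge inside radius r per length L is ρ·πr²·L, so λ_enc = ρπr² = -8.071×10^-6 C/m.
By Gauss's law (flux through the curved wall only), E·2πrL = λ_enc L/ε₀.
E = 2k|λ_enc|/r = 2(8.99×10^9)(8.071e-6)/(0.054) = 2.69e6 N/C.

E = 2.69e6 V/m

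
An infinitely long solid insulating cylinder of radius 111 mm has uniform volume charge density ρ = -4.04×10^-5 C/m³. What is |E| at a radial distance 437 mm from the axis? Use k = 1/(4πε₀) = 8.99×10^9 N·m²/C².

Choose a coaxial cylinder of radius r = 437 mm (arbitrary length L) as the Gaussian surface (r > 111 mm, full cross-section enclosed).
λ_enc = ρ·πR² = (-4.04×10^-5)π(0.111)² = -1.564×10^-6 C/m.
Since E is radial and uniform over the curved surface, Φ = E·2πrL = Q_enc/ε₀ = λ_enc L/ε₀.
E = 2k|λ_enc|/r = 2(8.99×10^9)(1.564e-6)/(0.437) = 6.43e4 N/C.

6.43×10^4 V/m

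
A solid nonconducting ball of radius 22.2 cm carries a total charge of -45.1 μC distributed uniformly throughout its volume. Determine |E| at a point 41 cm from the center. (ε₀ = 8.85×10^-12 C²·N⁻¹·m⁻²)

Take a concentric spherical Gaussian surface of radius r = 41 cm (r > R, so the entire charge is enclosed).
Q_enc = -45.1 μC = -4.51e-5 C.
Gauss's law: E·4πr² = Q_enc/ε₀.
E = |Q_enc|/(4πε₀r²) = (4.51×10^-5)/(4π·8.85×10^-12·(0.41)²) = 2.41e6 N/C.

2.41×10^6 V/m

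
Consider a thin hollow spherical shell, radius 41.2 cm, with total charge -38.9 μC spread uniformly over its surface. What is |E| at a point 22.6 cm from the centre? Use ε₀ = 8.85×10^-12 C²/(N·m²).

By spherical symmetry E is radial; choose a Gaussian sphere of radius r = 22.6 cm (inside the shell, r < 41.2 cm).
No charge lies within this surface, so Q_enc = 0 and Gauss's law gives E·4πr² = 0 ⇒ E = 0.

E = 0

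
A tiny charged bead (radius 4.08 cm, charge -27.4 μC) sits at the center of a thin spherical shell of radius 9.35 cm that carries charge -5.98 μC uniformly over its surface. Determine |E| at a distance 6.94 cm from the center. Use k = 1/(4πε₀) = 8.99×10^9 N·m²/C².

By spherical symmetry E is radial; choose a Gaussian sphere of radius r = 6.94 cm (between the bodies, 4.08 cm < r < 9.35 cm).
Only the inner charge is enclosed; the outer shell contributes nothing inside itself. Q_enc = -27.4 μC = -2.74e-5 C.
Gauss's law: E·4πr² = Q_enc/ε₀.
E = k|Q_enc|/r² = (8.99×10^9)(2.74×10^-5)/(0.0694)² = 5.11×10^7 N/C.

|E| = 5.11×10^7 N/C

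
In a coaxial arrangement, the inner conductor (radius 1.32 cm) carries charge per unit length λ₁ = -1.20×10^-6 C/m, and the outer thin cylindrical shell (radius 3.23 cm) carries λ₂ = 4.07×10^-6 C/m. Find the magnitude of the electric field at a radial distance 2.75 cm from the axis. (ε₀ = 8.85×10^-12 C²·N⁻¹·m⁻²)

E = 7.85×10^5 N/C

Coaxial Gaussian cylinder, radius r = 2.75 cm, length L (between the conductors, 1.32 cm < r < 3.23 cm).
Only the inner wire is enclosed; the outer shell contributes nothing inside itself. λ_enc = λ₁ = -1.20×10^-6 C/m.
Applying ∮E·dA = Q_enc/ε₀ with the end caps contributing no flux:
E = |λ_enc|/(2πε₀r) = (1.20e-6)/(2π·8.85×10^-12·0.0275) = 7.85×10^5 N/C.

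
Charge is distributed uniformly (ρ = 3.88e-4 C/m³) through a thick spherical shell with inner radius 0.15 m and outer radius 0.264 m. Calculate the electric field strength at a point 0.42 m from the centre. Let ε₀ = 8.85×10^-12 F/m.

|E| = 1.24e6 V/m

Take a concentric spherical Gaussian surface of radius r = 0.42 m (r > 0.264 m, enclosing the whole shell).
Q_enc = ρ·(4π/3)(b³ − a³) = (3.88×10^-4)·(4π/3)·((0.264)³ − (0.15)³) = 2.442×10^-5 C.
Applying ∮E·dA = Q_enc/ε₀ with Φ = E(4πr²):
E = |Q_enc|/(4πε₀r²) = (2.442×10^-5)/(4π·8.85×10^-12·(0.42)²) = 1.24e6 N/C.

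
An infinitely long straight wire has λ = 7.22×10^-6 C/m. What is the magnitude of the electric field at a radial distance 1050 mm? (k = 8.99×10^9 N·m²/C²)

|E| = 1.24×10^5 N/C

By cylindrical symmetry E is radial; use a coaxial Gaussian cylinder of radius 1050 mm and length L.
Q_enc = λL, so λ_enc = 7.22e-6 C/m.
Since E is radial and uniform over the curved surface, Φ = E·2πrL = Q_enc/ε₀ = λ_enc L/ε₀.
E = 2k|λ_enc|/r = 2(8.99×10^9)(7.22×10^-6)/(1.05) = 1.24e5 N/C.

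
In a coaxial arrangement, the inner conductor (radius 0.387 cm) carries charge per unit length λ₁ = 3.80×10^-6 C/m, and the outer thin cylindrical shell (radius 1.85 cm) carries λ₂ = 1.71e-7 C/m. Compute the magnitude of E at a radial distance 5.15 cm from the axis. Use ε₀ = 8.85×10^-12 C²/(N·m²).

|E| ≈ 1.39e6 V/m

Coaxial Gaussian cylinder, radius r = 5.15 cm, length L (r > 1.85 cm, enclosing both).
λ_enc = λ₁ + λ₂ = (3.80e-6) + (1.71×10^-7) = 3.971×10^-6 C/m.
Applying ∮E·dA = Q_enc/ε₀ with the end caps contributing no flux:
E = |λ_enc|/(2πε₀r) = (3.971e-6)/(2π·8.85×10^-12·0.0515) = 1.39×10^6 N/C.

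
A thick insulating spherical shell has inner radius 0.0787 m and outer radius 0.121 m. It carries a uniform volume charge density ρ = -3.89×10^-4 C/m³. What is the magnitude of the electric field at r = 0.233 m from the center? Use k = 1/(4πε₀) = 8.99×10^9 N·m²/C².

Use a concentric Gaussian sphere at r = 0.233 m (r > 0.121 m, enclosing the whole shell).
Q_enc = ρ·(4π/3)(b³ − a³) = (-3.89e-4)·(4π/3)·((0.121)³ − (0.0787)³) = -2.092×10^-6 C.
Gauss's law: E·4πr² = Q_enc/ε₀.
E = k|Q_enc|/r² = (8.99×10^9)(2.092×10^-6)/(0.233)² = 3.46e5 N/C.

3.46×10^5 N/C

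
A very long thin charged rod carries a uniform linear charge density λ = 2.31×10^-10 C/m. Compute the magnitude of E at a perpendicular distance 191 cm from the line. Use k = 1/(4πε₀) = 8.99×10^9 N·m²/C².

Coaxial Gaussian cylinder, radius r = 191 cm, length L.
Q_enc = λL, so λ_enc = 2.31×10^-10 C/m.
Since E is radial and uniform over the curved surface, Φ = E·2πrL = Q_enc/ε₀ = λ_enc L/ε₀.
E = 2k|λ_enc|/r = 2(8.99×10^9)(2.31e-10)/(1.91) = 2.17 N/C.

E ≈ 2.17 N/C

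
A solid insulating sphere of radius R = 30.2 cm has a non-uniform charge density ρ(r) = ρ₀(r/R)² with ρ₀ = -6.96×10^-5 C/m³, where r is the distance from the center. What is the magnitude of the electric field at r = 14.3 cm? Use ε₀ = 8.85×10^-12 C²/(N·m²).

|E| = 5.04e4 N/C

Use a concentric Gaussian sphere at r = 14.3 cm (r < R).
Integrate the density: Q_enc = 4π ∫₀^r ρ₀(r'/R)^2 r'² dr' = 4πρ₀ r^5/(5·R²) = -1.147e-7 C.
By Gauss's law, ∮E·dA = E·4πr² = Q_enc/ε₀.
E = |Q_enc|/(4πε₀r²) = (1.147×10^-7)/(4π·8.85×10^-12·(0.143)²) = 5.04×10^4 N/C.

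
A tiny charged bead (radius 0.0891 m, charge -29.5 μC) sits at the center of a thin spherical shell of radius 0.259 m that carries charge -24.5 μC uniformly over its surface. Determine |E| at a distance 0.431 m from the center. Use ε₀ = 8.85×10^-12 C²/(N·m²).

Take a concentric spherical Gaussian surface of radius r = 0.431 m (r > 0.259 m, enclosing both).
Q_enc = (-29.5 μC) + (-24.5 μC) = -5.40×10^-5 C.
Gauss's law: E·4πr² = Q_enc/ε₀.
E = |Q_enc|/(4πε₀r²) = (5.40e-5)/(4π·8.85×10^-12·(0.431)²) = 2.61e6 N/C.

2.61×10^6 V/m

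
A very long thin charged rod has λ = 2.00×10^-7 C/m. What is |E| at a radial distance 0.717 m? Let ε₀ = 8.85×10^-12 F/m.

|E| ≈ 5.02×10^3 V/m

Take a coaxial cylindrical Gaussian surface of radius r = 0.717 m and length L.
Q_enc = λL, so λ_enc = 2.00×10^-7 C/m.
By Gauss's law (flux through the curved wall only), E·2πrL = λ_enc L/ε₀.
E = |λ_enc|/(2πε₀r) = (2.00×10^-7)/(2π·8.85×10^-12·0.717) = 5.02e3 N/C.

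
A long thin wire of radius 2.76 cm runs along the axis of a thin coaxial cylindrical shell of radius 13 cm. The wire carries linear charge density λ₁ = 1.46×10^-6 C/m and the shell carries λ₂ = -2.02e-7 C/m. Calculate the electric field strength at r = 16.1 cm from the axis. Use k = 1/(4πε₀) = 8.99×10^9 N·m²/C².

E ≈ 1.40e5 V/m

Take a coaxial cylindrical Gaussian surface of radius r = 16.1 cm and length L (r > 13 cm, enclosing both).
λ_enc = λ₁ + λ₂ = (1.46e-6) + (-2.02×10^-7) = 1.258×10^-6 C/m.
Since E is radial and uniform over the curved surface, Φ = E·2πrL = Q_enc/ε₀ = λ_enc L/ε₀.
E = 2k|λ_enc|/r = 2(8.99×10^9)(1.258×10^-6)/(0.161) = 1.40×10^5 N/C.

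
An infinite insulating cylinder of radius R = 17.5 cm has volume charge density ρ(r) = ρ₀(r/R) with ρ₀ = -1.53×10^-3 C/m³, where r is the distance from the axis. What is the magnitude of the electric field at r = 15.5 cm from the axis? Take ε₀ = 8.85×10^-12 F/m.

E ≈ 7.91e6 N/C

Take a coaxial cylindrical Gaussian surface of radius r = 15.5 cm and length L (r < R).
λ_enc = ∫₀^r ρ(r')·2πr' dr' = (2πρ₀/R)·r^3/3 = -6.819e-5 C/m.
Gauss's law: E·2πrL = λ_enc L/ε₀.
E = |λ_enc|/(2πε₀r) = (6.819×10^-5)/(2π·8.85×10^-12·0.155) = 7.91e6 N/C.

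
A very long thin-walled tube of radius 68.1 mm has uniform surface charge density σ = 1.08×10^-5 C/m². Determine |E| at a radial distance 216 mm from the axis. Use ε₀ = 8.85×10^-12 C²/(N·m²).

By cylindrical symmetry E is radial; use a coaxial Gaussian cylinder of radius 216 mm and length L (r > 68.1 mm).
The whole shell is enclosed: λ_enc = σ·2πR = (1.08×10^-5)·2π·(0.0681) = 4.621×10^-6 C/m.
Gauss's law: E·2πrL = λ_enc L/ε₀.
E = |λ_enc|/(2πε₀r) = (4.621e-6)/(2π·8.85×10^-12·0.216) = 3.85×10^5 N/C.

3.85×10^5 V/m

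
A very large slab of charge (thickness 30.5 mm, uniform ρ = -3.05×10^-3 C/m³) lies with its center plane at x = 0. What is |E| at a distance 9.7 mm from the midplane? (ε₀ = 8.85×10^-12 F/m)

3.34×10^6 N/C

By symmetry E is perpendicular to the slab. A Gaussian pillbox from −9.7 mm to +9.7 mm (face area A) lies entirely within the slab.
Q_enc = ρ·(2x)·A and flux = 2EA, so 2EA = 2ρxA/ε₀ ⇒ E = |ρ|x/ε₀.
E = (3.05e-3)(0.0097)/(8.85×10^-12) = 3.34e6 N/C.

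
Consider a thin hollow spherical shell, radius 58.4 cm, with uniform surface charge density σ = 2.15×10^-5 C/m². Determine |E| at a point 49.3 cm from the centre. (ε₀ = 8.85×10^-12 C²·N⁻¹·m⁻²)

By spherical symmetry E is radial; choose a Gaussian sphere of radius r = 49.3 cm (inside the shell, r < 58.4 cm).
All the charge is outside the Gaussian surface: Q_enc = 0, hence E = 0 everywhere inside the shell.

|E| = 0 N/C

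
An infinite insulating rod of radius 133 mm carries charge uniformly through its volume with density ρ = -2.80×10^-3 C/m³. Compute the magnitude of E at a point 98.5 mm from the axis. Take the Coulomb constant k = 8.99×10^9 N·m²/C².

E = 1.56×10^7 N/C

By cylindrical symmetry E is radial; use a coaxial Gaussian cylinder of radius 98.5 mm and length L (r < R).
Charge inside radius r per length L is ρ·πr²·L, so λ_enc = ρπr² = -8.535e-5 C/m.
Applying ∮E·dA = Q_enc/ε₀ with the end caps contributing no flux:
E = 2k|λ_enc|/r = 2(8.99×10^9)(8.535×10^-5)/(0.0985) = 1.56×10^7 N/C.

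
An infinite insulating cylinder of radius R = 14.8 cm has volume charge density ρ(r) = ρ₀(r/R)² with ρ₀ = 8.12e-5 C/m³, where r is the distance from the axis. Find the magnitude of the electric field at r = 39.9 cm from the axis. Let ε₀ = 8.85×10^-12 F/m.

1.26×10^5 N/C

Choose a coaxial cylinder of radius r = 39.9 cm (arbitrary length L) as the Gaussian surface (r > R, full charge per length enclosed).
λ_enc = 2π ∫₀^R ρ₀(r'/R)^2 r' dr' = 2πρ₀R²/4 = 2.794e-6 C/m.
By Gauss's law (flux through the curved wall only), E·2πrL = λ_enc L/ε₀.
E = |λ_enc|/(2πε₀r) = (2.794×10^-6)/(2π·8.85×10^-12·0.399) = 1.26×10^5 N/C.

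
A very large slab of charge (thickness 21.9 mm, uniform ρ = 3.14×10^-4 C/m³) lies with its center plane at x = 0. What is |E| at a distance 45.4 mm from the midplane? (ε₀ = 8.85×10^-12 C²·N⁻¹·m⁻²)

The point |x| = 45.4 mm lies outside the slab (half-thickness 0.01095 m). A symmetric pillbox spanning the full slab encloses Q_enc = ρ·d·A.
Flux = 2EA ⇒ E = |ρ|d/(2ε₀), independent of distance outside.
E = (3.14×10^-4)(0.0219)/(2·8.85×10^-12) = 3.89×10^5 N/C.

E = 3.89e5 N/C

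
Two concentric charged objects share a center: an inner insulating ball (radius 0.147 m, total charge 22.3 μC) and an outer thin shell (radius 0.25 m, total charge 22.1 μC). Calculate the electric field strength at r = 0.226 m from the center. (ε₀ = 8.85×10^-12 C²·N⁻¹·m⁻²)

Symmetry ⇒ E = E(r) r̂. Gaussian sphere of radius r = 0.226 m (between the bodies, 0.147 m < r < 0.25 m).
The shell at 0.25 m lies outside the Gaussian surface, so Q_enc = 22.3 μC = 2.23e-5 C.
By Gauss's law, ∮E·dA = E·4πr² = Q_enc/ε₀.
E = |Q_enc|/(4πε₀r²) = (2.23×10^-5)/(4π·8.85×10^-12·(0.226)²) = 3.93×10^6 N/C.

E = 3.93×10^6 V/m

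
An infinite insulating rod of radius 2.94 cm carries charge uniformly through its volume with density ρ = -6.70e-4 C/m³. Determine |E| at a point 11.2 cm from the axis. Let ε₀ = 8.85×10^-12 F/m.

Take a coaxial cylindrical Gaussian surface of radius r = 11.2 cm and length L (r > 2.94 cm, full cross-section enclosed).
λ_enc = ρ·πR² = (-6.70×10^-4)π(0.0294)² = -1.819×10^-6 C/m.
Applying ∮E·dA = Q_enc/ε₀ with the end caps contributing no flux:
E = |λ_enc|/(2πε₀r) = (1.819×10^-6)/(2π·8.85×10^-12·0.112) = 2.92×10^5 N/C.

E ≈ 2.92e5 N/C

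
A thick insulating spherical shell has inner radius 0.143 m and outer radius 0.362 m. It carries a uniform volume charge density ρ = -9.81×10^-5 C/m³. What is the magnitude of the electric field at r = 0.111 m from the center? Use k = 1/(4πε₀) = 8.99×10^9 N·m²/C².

By spherical symmetry E is radial; choose a Gaussian sphere of radius r = 0.111 m (r < 0.143 m, inside the empty cavity).
No charge is enclosed, so by Gauss's law E·4πr² = 0 ⇒ E = 0.

E = 0 (no enclosed charge)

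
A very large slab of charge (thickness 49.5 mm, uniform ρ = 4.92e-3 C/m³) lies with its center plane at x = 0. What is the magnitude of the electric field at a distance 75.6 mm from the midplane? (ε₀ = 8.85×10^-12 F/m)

The point |x| = 75.6 mm lies outside the slab (half-thickness 0.02475 m). A symmetric pillbox spanning the full slab encloses Q_enc = ρ·d·A.
Flux = 2EA ⇒ E = |ρ|d/(2ε₀), independent of distance outside.
E = (4.92×10^-3)(0.0495)/(2·8.85×10^-12) = 1.38e7 N/C.

1.38e7 V/m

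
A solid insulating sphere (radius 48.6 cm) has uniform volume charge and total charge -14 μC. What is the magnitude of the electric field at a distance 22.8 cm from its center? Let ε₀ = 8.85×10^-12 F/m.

E = 2.50e5 N/C

Symmetry ⇒ E = E(r) r̂. Gaussian sphere of radius r = 22.8 cm (r < R).
For a uniform sphere the enclosed fraction is (r/R)³, so Q_enc = (-14 μC)(0.228/0.486)³ = -1.446e-6 C.
Applying ∮E·dA = Q_enc/ε₀ with Φ = E(4πr²):
E = |Q_enc|/(4πε₀r²) = (1.446e-6)/(4π·8.85×10^-12·(0.228)²) = 2.50×10^5 N/C.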